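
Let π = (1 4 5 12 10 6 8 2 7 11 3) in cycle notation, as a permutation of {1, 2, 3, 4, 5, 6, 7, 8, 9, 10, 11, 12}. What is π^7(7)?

7 lies in the 11-cycle (1 4 5 12 10 6 8 2 7 11 3).
Stepping 7 places around the cycle: 7 → 11 → 3 → 1 → 4 → 5 → 12 → 10.

10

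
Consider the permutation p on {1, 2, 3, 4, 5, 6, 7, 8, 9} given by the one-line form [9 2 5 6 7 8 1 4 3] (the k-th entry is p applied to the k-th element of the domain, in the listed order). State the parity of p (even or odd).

In disjoint-cycle form the cycle lengths are 5, 3, 1.
A cycle is odd iff its length is even; p has 0 even-length cycles, so sgn(p) = (−1)^0 and p is even.

even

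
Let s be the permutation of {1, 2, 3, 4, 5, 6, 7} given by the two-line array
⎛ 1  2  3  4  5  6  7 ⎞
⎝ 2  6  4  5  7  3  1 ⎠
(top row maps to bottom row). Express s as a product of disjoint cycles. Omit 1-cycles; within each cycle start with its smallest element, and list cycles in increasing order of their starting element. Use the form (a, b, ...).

From 1: 1 → 2 → 6 → 3 → 4 → 5 → 7 → 1, closing the cycle (1, 2, 6, 3, 4, 5, 7).
Continuing from each remaining unvisited element yields (1, 2, 6, 3, 4, 5, 7).

(1, 2, 6, 3, 4, 5, 7)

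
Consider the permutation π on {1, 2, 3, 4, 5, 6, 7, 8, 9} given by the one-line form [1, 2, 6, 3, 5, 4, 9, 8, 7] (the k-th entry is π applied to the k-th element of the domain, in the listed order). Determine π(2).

2

2 is element number 2 of the domain, and entry number 2 of the one-line form is 2, so π(2) = 2.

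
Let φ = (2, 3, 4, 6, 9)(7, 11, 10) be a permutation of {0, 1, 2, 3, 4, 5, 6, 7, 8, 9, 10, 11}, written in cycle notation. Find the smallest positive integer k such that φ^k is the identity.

The cycle type of φ is (5, 3, 1, 1, 1, 1).
Since disjoint cycles commute, ord(φ) = lcm(5, 3) = 15.

15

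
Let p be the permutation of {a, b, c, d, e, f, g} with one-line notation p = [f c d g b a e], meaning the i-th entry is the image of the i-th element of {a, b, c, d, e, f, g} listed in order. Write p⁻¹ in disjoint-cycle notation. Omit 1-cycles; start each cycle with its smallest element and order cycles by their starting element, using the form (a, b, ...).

The cycle decomposition of p is (a, f)(b, c, d, g, e).
Reversing each cycle (and rotating so the smallest element leads) gives p⁻¹ = (a, f)(b, e, g, d, c).

(a, f)(b, e, g, d, c)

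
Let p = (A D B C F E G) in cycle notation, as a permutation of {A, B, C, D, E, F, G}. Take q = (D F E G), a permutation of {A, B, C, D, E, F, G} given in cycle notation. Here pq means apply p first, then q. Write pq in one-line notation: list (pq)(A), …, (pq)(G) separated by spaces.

Chase each element through p then q: A → D → F; B → C → C; C → F → E; D → B → B; E → G → D; F → E → G; G → A → A.
So pq in one-line form is F C E B D G A.

F C E B D G A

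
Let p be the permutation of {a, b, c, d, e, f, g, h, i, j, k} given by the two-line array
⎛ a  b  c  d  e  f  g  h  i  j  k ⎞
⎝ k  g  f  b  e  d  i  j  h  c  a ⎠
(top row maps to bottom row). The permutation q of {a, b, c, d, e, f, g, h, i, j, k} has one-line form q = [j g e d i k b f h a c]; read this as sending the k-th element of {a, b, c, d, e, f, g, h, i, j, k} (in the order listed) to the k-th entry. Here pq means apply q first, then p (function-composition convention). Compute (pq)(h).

d

First apply q: q(h) = f, then p(f) = d. Thus (pq)(h) = d.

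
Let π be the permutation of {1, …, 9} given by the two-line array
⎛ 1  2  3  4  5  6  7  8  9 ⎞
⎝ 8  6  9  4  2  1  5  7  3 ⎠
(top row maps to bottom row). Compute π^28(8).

6

Tracing 8 → 7 → … returns to 8 after 6 steps, so 8 lies in a 6-cycle (1, 8, 7, 5, 2, 6).
Powers repeat with period 6 on this cycle, and 28 mod 6 = 4, so π^28(8) = π^4(8).
Advancing 4 steps from 8: 8 → 7 → 5 → 2 → 6.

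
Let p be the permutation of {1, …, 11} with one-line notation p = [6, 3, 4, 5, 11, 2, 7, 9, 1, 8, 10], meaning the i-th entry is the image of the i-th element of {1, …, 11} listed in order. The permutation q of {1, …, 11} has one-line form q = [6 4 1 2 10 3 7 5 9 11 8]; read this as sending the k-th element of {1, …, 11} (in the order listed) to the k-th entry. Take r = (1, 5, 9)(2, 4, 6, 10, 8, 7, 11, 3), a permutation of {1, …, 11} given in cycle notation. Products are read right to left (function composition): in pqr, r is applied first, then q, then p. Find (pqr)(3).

(pqr)(3) = p(q(r(3))). r(3) = 2, then q(2) = 4, then p(4) = 5, so the result is 5.

5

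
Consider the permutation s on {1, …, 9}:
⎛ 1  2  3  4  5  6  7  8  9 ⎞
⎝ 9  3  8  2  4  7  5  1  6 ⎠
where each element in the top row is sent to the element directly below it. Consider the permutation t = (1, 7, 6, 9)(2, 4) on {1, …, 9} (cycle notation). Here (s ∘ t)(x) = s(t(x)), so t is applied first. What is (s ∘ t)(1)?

5

First apply t: t(1) = 7, then s(7) = 5. Thus (s ∘ t)(1) = 5.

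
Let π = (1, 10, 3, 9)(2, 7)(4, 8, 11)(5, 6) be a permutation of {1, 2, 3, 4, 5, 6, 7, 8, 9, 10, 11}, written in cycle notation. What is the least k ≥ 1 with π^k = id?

12

The cycle type of π is (4, 3, 2, 2).
Since disjoint cycles commute, ord(π) = lcm(4, 3, 2, 2) = 12.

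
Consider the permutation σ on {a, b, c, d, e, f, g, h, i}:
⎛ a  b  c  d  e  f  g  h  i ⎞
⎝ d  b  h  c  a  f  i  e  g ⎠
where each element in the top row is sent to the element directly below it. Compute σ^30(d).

Tracing d → c → … returns to d after 5 steps, so d lies in a 5-cycle (a d c h e).
Since the cycle has length 5, σ^30 acts on it the same as σ^0 (30 mod 5 = 0).
So σ^30(d) = d.

d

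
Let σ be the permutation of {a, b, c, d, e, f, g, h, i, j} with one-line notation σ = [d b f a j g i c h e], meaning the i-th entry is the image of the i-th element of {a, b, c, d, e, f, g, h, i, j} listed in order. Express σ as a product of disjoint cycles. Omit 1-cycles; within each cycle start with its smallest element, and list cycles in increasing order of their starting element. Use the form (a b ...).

(a d)(c f g i h)(e j)

Iterating σ from a gives a → d → a; that is the 2-cycle (a d).
Repeating from the next unused element and collecting all non-trivial cycles gives (a d)(c f g i h)(e j).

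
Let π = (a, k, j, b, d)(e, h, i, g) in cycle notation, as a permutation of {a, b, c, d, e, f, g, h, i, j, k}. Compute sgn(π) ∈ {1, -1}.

The cycle lengths are 5, 4, 1, 1.
A cycle of length ℓ contributes ℓ−1 transpositions, so π is a product of 4 + 3 = 7 transpositions — odd.

-1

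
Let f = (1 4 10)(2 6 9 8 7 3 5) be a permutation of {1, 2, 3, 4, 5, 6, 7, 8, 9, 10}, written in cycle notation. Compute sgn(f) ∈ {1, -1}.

The cycle lengths are 7, 3.
A cycle is odd iff its length is even; f has 0 even-length cycles, so sgn(f) = (−1)^0 and f is even.

1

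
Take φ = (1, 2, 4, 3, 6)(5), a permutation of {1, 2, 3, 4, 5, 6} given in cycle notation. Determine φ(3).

6

In the cycle (1, 2, 4, 3, 6), 3 is followed by 6, so φ(3) = 6.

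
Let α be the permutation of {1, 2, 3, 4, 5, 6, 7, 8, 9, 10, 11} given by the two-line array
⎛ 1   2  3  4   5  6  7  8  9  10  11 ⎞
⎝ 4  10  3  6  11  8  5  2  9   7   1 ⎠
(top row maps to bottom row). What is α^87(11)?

10

Tracing 11 → 1 → … returns to 11 after 9 steps, so 11 lies in a 9-cycle (1 4 6 8 2 10 7 5 11).
Powers repeat with period 9 on this cycle, and 87 mod 9 = 6, so α^87(11) = α^6(11).
Stepping 6 places around the cycle: 11 → 1 → 4 → 6 → 8 → 2 → 10.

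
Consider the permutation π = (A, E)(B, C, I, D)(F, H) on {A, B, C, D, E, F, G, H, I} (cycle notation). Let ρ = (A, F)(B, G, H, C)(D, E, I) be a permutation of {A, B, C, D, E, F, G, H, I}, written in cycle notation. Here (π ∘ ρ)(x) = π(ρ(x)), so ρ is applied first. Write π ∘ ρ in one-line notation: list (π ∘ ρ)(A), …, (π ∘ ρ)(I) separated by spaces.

H G C A D E F I B

For each element, apply ρ then π: A → F → H; B → G → G; C → B → C; D → E → A; E → I → D; F → A → E; G → H → F; H → C → I; I → D → B.
So π ∘ ρ in one-line form is H G C A D E F I B.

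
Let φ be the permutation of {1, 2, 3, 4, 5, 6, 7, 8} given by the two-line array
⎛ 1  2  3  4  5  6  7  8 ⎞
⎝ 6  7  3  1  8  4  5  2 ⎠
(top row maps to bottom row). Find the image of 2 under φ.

7

The entry below 2 in the array is 7, so φ(2) = 7.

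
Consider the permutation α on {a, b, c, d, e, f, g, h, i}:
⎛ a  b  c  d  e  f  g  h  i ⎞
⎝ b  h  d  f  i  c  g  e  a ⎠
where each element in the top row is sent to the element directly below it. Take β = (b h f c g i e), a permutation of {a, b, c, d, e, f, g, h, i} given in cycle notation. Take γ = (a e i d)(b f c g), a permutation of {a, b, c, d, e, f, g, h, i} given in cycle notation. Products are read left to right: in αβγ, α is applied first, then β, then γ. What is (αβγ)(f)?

b

(αβγ)(f) = γ(β(α(f))). α(f) = c, then β(c) = g, then γ(g) = b, so the result is b.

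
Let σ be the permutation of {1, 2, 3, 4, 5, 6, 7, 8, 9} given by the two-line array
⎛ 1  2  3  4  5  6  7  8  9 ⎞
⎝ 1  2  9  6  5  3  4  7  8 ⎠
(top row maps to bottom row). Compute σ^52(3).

Tracing 3 → 9 → … returns to 3 after 6 steps, so 3 lies in a 6-cycle (3, 9, 8, 7, 4, 6).
On a 6-cycle, σ^6 is the identity, so σ^52 = σ^4 there (52 ≡ 4 mod 6).
Stepping 4 places around the cycle: 3 → 9 → 8 → 7 → 4.

4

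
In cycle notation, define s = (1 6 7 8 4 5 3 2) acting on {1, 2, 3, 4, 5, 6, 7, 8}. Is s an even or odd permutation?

odd

The cycle lengths are 8.
A cycle of length ℓ contributes ℓ−1 transpositions, so s is a product of 7 transpositions — odd.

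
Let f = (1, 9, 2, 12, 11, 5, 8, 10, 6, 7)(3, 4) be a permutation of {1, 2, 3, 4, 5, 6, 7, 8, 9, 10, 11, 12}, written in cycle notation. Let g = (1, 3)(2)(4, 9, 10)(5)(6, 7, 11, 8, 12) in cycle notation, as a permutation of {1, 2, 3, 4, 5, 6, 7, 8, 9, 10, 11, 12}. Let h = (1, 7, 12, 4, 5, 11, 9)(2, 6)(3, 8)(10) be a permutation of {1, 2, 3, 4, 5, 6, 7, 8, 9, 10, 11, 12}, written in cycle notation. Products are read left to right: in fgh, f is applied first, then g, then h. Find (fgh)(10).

12

Apply the permutations in order: f(10) = 6, then g(6) = 7, then h(7) = 12. So (fgh)(10) = 12.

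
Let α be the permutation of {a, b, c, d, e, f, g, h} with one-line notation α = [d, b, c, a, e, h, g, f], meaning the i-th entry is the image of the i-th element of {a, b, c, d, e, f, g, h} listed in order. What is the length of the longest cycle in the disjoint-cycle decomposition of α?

Decomposing into disjoint cycles gives (a, d)(f, h); the longest has length 2.

2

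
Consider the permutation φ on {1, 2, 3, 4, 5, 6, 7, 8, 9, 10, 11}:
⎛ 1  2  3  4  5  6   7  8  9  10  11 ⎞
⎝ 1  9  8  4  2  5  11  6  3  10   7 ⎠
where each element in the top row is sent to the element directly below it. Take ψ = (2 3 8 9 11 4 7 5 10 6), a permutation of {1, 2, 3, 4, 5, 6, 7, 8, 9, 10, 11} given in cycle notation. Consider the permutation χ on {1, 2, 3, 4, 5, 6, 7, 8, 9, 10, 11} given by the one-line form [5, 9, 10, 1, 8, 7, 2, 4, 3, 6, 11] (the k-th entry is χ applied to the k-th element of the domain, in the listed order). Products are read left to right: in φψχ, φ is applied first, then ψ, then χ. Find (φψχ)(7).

1

Chase 7: φ(7) = 11; ψ(11) = 4; χ(4) = 1. Hence (φψχ)(7) = 1.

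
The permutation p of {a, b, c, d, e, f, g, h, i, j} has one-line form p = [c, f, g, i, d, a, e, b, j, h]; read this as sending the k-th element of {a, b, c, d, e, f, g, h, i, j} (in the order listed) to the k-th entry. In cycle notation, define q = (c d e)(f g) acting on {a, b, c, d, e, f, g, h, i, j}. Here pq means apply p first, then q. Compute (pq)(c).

(pq)(c) = q(p(c)). p(c) = g, then q(g) = f. So (pq)(c) = f.

f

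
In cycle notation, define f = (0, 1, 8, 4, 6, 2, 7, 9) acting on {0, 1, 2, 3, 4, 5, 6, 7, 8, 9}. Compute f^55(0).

9

0 lies in the 8-cycle (0, 1, 8, 4, 6, 2, 7, 9).
On an 8-cycle, f^8 is the identity, so f^55 = f^7 there (55 ≡ 7 mod 8).
Advancing 7 steps from 0: 0 → 1 → 8 → 4 → 6 → 2 → 7 → 9.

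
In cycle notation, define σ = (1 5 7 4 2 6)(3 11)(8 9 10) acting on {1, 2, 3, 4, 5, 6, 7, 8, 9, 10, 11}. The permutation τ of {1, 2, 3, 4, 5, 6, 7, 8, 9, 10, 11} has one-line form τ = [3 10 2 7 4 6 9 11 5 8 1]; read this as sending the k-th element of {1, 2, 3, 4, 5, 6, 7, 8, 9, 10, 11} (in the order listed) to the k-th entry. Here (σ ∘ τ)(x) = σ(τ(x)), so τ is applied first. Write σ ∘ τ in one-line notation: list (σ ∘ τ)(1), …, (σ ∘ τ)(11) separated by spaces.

For each element, apply τ then σ: 1 → 3 → 11; 2 → 10 → 8; 3 → 2 → 6; 4 → 7 → 4; 5 → 4 → 2; 6 → 6 → 1; 7 → 9 → 10; 8 → 11 → 3; 9 → 5 → 7; 10 → 8 → 9; 11 → 1 → 5.
Collecting the images, σ ∘ τ = [11 8 6 4 2 1 10 3 7 9 5].

11 8 6 4 2 1 10 3 7 9 5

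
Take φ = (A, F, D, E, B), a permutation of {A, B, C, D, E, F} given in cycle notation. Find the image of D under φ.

E

D appears in (A, F, D, E, B); the next entry (wrapping around) is E.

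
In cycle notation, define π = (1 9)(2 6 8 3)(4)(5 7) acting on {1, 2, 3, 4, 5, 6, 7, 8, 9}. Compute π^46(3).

3 lies in the 4-cycle (2 6 8 3).
Powers repeat with period 4 on this cycle, and 46 mod 4 = 2, so π^46(3) = π^2(3).
Stepping 2 places around the cycle: 3 → 2 → 6.

6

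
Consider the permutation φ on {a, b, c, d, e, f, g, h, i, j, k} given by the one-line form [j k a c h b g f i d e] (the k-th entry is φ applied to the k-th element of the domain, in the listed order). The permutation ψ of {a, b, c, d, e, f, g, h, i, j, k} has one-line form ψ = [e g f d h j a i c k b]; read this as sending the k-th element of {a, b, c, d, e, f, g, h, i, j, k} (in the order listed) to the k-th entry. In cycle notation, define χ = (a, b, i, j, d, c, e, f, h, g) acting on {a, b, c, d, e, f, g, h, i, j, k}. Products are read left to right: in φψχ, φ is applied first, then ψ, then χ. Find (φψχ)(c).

Chase c: φ(c) = a; ψ(a) = e; χ(e) = f. Hence (φψχ)(c) = f.

f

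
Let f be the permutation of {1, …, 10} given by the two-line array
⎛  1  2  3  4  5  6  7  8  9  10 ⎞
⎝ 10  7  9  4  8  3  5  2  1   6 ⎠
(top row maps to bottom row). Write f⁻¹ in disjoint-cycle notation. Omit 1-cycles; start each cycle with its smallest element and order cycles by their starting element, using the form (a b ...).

(1 9 3 6 10)(2 8 5 7)

First write f in disjoint cycles: (1 10 6 3 9)(2 7 5 8).
The inverse reverses every cycle; in canonical form, f⁻¹ = (1 9 3 6 10)(2 8 5 7).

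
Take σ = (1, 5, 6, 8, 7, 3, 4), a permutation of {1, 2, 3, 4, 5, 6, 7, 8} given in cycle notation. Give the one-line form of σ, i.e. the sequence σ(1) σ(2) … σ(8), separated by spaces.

Each element maps to the next entry in its cycle (wrapping to the front): 1→5, 2→2, 3→4, 4→1, 5→6, 6→8, 7→3, 8→7.
So the one-line form is 5 2 4 1 6 8 3 7.

5 2 4 1 6 8 3 7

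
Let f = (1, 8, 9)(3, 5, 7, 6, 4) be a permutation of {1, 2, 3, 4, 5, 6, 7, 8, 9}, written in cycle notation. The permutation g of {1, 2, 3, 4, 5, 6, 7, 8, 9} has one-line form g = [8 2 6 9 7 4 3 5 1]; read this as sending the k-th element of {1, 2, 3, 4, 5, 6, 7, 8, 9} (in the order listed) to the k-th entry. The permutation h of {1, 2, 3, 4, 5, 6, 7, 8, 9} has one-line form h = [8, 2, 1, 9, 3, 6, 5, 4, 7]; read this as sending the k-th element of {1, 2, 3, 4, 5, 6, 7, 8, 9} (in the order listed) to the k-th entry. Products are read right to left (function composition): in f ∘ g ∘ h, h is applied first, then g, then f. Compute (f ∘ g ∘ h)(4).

(f ∘ g ∘ h)(4) = f(g(h(4))). h(4) = 9, then g(9) = 1, then f(1) = 8, so the result is 8.

8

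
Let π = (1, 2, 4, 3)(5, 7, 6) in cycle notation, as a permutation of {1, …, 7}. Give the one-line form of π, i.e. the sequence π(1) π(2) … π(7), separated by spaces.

Image by image: 1↦2, 2↦4, 3↦1, 4↦3, 5↦7, 6↦5, 7↦6.
Listing these in domain order gives 2 4 1 3 7 5 6.

2 4 1 3 7 5 6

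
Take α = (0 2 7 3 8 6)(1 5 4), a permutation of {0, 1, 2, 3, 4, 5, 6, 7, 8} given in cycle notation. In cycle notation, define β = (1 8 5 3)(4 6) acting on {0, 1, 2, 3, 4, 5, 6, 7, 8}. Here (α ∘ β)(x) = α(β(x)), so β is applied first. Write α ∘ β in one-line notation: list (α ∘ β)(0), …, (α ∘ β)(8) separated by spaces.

2 6 7 5 0 8 1 3 4

Chase each element through β then α: 0 → 0 → 2; 1 → 8 → 6; 2 → 2 → 7; 3 → 1 → 5; 4 → 6 → 0; 5 → 3 → 8; 6 → 4 → 1; 7 → 7 → 3; 8 → 5 → 4.
So α ∘ β in one-line form is 2 6 7 5 0 8 1 3 4.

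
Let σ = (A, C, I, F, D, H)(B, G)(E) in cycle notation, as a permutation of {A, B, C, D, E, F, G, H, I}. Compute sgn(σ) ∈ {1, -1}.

1

The cycle lengths are 6, 2, 1.
A cycle of length ℓ contributes ℓ−1 transpositions, so σ is a product of 5 + 1 = 6 transpositions — even.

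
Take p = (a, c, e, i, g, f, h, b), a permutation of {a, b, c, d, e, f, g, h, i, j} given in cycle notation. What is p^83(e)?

e lies in the 8-cycle (a, c, e, i, g, f, h, b).
Since the cycle has length 8, p^83 acts on it the same as p^3 (83 mod 8 = 3).
Stepping 3 places around the cycle: e → i → g → f.

f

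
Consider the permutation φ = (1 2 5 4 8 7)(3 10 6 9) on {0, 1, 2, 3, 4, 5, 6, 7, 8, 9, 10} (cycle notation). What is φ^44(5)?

8

5 lies in the 6-cycle (1 2 5 4 8 7).
On a 6-cycle, φ^6 is the identity, so φ^44 = φ^2 there (44 ≡ 2 mod 6).
Stepping 2 places around the cycle: 5 → 4 → 8.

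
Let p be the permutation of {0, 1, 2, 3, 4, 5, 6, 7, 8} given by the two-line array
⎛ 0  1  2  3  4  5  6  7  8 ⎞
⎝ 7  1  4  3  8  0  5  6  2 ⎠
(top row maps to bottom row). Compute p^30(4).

Tracing 4 → 8 → … returns to 4 after 3 steps, so 4 lies in a 3-cycle (2, 4, 8).
Powers repeat with period 3 on this cycle, and 30 mod 3 = 0, so p^30(4) = p^0(4).
So p^30(4) = 4.

4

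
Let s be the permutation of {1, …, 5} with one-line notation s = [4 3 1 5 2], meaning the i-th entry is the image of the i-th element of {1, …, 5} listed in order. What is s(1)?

1 is element number 1 of the domain, and entry number 1 of the one-line form is 4, so s(1) = 4.

4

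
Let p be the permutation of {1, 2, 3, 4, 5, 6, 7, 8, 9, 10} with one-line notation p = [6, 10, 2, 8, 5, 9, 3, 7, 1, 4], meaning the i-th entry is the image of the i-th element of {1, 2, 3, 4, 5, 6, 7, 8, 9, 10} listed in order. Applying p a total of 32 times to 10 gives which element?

Tracing 10 → 4 → … returns to 10 after 6 steps, so 10 lies in a 6-cycle (2 10 4 8 7 3).
On a 6-cycle, p^6 is the identity, so p^32 = p^2 there (32 ≡ 2 mod 6).
Advancing 2 steps from 10: 10 → 4 → 8.

8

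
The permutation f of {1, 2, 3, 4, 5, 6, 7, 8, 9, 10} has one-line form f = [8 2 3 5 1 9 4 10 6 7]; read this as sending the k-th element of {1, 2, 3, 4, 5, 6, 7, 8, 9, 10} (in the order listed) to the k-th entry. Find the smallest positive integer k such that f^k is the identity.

Writing f as disjoint cycles, the cycle lengths are 6, 2, 1, 1.
Since disjoint cycles commute, ord(f) = lcm(6, 2) = 6.

6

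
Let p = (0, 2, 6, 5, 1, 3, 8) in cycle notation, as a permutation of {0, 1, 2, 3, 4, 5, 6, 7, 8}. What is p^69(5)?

5 lies in the 7-cycle (0, 2, 6, 5, 1, 3, 8).
Powers repeat with period 7 on this cycle, and 69 mod 7 = 6, so p^69(5) = p^6(5).
Stepping 6 places around the cycle: 5 → 1 → 3 → 8 → 0 → 2 → 6.

6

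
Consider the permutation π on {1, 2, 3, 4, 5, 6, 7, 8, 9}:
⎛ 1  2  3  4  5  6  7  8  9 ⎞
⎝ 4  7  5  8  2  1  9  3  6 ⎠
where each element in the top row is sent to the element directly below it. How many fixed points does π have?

0

No element satisfies π(x) = x, so there are 0 fixed points.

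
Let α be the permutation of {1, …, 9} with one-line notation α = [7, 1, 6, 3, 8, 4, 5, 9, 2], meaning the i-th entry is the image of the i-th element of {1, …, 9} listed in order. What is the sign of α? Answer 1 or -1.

-1

In disjoint-cycle form the cycle lengths are 6, 3.
A cycle of length ℓ contributes ℓ−1 transpositions, so α is a product of 5 + 2 = 7 transpositions — odd.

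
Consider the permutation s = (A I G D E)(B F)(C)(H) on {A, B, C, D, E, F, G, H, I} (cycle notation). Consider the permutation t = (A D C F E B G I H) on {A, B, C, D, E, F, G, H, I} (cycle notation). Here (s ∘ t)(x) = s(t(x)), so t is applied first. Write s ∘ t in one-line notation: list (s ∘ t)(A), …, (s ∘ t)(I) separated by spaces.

Chase each element through t then s: A → D → E; B → G → D; C → F → B; D → C → C; E → B → F; F → E → A; G → I → G; H → A → I; I → H → H.
So s ∘ t in one-line form is E D B C F A G I H.

E D B C F A G I H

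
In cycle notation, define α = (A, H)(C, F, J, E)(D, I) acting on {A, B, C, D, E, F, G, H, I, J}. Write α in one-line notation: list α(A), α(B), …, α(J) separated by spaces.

H B F I C J G A D E

Reading each image from the cycles: A→H, B→B, C→F, D→I, E→C, F→J, G→G, H→A, I→D, J→E.
Listing these in domain order gives H B F I C J G A D E.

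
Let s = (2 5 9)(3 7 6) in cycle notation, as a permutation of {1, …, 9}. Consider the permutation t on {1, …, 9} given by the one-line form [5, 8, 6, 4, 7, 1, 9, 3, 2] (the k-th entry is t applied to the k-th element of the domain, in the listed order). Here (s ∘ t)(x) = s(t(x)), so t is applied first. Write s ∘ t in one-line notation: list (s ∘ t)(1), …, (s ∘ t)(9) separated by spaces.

9 8 3 4 6 1 2 7 5

For each element, apply t then s: 1 → 5 → 9; 2 → 8 → 8; 3 → 6 → 3; 4 → 4 → 4; 5 → 7 → 6; 6 → 1 → 1; 7 → 9 → 2; 8 → 3 → 7; 9 → 2 → 5.
Collecting the images, s ∘ t = [9 8 3 4 6 1 2 7 5].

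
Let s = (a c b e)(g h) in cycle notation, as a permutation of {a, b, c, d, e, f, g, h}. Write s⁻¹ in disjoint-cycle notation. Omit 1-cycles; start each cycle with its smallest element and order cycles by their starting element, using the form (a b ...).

(a e b c)(g h)

If s sends a → b within a cycle, s⁻¹ sends b → a; equivalently, reverse each cycle.
After reversing and putting each cycle's least element first, s⁻¹ = (a e b c)(g h).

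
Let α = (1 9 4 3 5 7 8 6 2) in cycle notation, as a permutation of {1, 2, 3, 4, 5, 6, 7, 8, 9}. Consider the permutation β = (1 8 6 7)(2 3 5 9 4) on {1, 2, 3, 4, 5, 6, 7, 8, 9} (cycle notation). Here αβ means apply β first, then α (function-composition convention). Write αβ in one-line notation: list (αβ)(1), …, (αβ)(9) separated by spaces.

6 5 7 1 4 8 9 2 3

For each element, apply β then α: 1 → 8 → 6; 2 → 3 → 5; 3 → 5 → 7; 4 → 2 → 1; 5 → 9 → 4; 6 → 7 → 8; 7 → 1 → 9; 8 → 6 → 2; 9 → 4 → 3.
Collecting the images, αβ = [6 5 7 1 4 8 9 2 3].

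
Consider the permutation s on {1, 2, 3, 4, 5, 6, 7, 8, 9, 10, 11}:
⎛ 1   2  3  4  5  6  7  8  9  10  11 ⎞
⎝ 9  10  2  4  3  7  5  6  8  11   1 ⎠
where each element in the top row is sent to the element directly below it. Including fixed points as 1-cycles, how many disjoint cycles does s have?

The cycle decomposition is (1, 9, 8, 6, 7, 5, 3, 2, 10, 11)(4), which has 2 cycles (counting 1-cycles).

2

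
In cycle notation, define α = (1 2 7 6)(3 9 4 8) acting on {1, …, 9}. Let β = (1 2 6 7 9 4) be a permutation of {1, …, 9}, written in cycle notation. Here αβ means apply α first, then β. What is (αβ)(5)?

(αβ)(5) = β(α(5)). α(5) = 5, then β(5) = 5. So (αβ)(5) = 5.

5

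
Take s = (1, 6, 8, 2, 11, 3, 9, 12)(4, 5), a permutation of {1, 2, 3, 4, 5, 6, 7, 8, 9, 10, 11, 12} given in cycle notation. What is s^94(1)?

1 lies in the 8-cycle (1, 6, 8, 2, 11, 3, 9, 12).
Since the cycle has length 8, s^94 acts on it the same as s^6 (94 mod 8 = 6).
Stepping 6 places around the cycle: 1 → 6 → 8 → 2 → 11 → 3 → 9.

9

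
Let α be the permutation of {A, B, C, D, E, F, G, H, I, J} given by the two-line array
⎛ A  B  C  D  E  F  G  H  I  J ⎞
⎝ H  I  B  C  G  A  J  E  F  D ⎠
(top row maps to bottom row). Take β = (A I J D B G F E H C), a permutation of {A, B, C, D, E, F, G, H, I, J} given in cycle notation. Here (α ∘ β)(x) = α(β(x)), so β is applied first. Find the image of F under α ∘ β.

G

(α ∘ β)(F) = α(β(F)). β(F) = E, then α(E) = G. So (α ∘ β)(F) = G.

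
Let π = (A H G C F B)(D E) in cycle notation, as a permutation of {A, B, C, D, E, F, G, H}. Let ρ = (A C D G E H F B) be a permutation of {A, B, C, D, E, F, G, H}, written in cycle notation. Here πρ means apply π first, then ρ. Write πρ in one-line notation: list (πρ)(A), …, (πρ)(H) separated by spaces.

(πρ)(x) = ρ(π(x)). Computing each image: ρ(π(A)) = ρ(H) = F, ρ(π(B)) = ρ(A) = C, ρ(π(C)) = ρ(F) = B, ρ(π(D)) = ρ(E) = H, ρ(π(E)) = ρ(D) = G, ρ(π(F)) = ρ(B) = A, ρ(π(G)) = ρ(C) = D, ρ(π(H)) = ρ(G) = E.
Hence πρ = [F C B H G A D E].

F C B H G A D E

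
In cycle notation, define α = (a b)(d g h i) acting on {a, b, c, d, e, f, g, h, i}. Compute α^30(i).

i lies in the 4-cycle (d g h i).
On a 4-cycle, α^4 is the identity, so α^30 = α^2 there (30 ≡ 2 mod 4).
Stepping 2 places around the cycle: i → d → g.

g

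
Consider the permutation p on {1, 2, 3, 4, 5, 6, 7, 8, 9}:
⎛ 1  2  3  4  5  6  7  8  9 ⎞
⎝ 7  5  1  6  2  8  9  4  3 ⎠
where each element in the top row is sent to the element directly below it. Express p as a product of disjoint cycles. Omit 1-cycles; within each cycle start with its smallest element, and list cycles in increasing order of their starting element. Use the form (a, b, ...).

Iterating p from 1 gives 1 → 7 → 9 → 3 → 1; that is the 4-cycle (1, 7, 9, 3).
Repeating from the next unused element and collecting all non-trivial cycles gives (1, 7, 9, 3)(2, 5)(4, 6, 8).

(1, 7, 9, 3)(2, 5)(4, 6, 8)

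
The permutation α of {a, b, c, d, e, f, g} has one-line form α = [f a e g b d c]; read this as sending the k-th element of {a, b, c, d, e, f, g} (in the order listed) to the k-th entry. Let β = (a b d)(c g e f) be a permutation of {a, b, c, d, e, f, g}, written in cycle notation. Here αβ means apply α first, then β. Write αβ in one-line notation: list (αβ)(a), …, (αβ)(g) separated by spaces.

Chase each element through α then β: a → f → c; b → a → b; c → e → f; d → g → e; e → b → d; f → d → a; g → c → g.
Collecting the images, αβ = [c b f e d a g].

c b f e d a g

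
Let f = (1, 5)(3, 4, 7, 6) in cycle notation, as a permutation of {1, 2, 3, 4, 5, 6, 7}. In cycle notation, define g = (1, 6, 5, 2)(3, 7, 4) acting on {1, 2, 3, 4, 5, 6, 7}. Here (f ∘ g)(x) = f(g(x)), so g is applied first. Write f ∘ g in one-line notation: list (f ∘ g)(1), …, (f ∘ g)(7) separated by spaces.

3 5 6 4 2 1 7

For each element, apply g then f: 1 → 6 → 3; 2 → 1 → 5; 3 → 7 → 6; 4 → 3 → 4; 5 → 2 → 2; 6 → 5 → 1; 7 → 4 → 7.
Collecting the images, f ∘ g = [3 5 6 4 2 1 7].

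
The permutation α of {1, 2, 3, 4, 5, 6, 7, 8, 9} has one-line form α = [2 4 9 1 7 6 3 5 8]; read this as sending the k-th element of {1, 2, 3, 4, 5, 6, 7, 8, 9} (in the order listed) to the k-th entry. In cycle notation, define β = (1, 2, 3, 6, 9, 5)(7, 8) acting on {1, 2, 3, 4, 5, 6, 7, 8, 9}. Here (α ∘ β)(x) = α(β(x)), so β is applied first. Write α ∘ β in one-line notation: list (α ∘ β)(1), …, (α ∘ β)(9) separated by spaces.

4 9 6 1 2 8 5 3 7

(α ∘ β)(x) = α(β(x)). Computing each image: α(β(1)) = α(2) = 4, α(β(2)) = α(3) = 9, α(β(3)) = α(6) = 6, α(β(4)) = α(4) = 1, α(β(5)) = α(1) = 2, α(β(6)) = α(9) = 8, α(β(7)) = α(8) = 5, α(β(8)) = α(7) = 3, α(β(9)) = α(5) = 7.
Hence α ∘ β = [4 9 6 1 2 8 5 3 7].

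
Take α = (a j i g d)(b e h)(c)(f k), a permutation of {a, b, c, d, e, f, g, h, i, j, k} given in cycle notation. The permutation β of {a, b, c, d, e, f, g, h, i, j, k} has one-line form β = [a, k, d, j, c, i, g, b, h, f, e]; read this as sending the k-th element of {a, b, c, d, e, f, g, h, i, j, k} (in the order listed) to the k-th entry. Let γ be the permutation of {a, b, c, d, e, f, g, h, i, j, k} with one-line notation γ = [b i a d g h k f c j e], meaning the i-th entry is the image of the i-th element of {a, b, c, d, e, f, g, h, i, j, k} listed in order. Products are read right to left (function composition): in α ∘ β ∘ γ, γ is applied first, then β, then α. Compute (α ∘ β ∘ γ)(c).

j

Chase c: γ(c) = a; β(a) = a; α(a) = j. Hence (α ∘ β ∘ γ)(c) = j.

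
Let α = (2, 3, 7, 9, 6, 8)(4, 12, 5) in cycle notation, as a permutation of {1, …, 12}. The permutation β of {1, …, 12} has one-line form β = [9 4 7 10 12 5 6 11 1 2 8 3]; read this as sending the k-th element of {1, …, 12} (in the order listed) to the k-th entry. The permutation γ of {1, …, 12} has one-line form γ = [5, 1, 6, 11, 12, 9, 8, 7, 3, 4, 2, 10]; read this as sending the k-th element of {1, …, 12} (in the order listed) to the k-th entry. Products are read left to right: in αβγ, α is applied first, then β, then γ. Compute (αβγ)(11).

7

Apply the permutations in order: α(11) = 11, then β(11) = 8, then γ(8) = 7. So (αβγ)(11) = 7.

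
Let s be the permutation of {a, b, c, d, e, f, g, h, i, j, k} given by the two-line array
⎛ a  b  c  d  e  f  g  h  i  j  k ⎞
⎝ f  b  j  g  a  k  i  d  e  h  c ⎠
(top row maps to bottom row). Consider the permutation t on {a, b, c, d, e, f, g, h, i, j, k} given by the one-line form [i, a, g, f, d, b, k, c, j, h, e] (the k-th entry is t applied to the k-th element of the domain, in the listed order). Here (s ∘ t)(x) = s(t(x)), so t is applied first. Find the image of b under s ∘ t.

t(b) = a, then s(a) = f; composing gives (s ∘ t)(b) = f.

f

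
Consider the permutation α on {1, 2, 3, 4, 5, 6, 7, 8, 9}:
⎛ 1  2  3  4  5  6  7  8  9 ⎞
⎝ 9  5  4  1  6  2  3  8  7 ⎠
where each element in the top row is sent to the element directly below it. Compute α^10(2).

5

Tracing 2 → 5 → … returns to 2 after 3 steps, so 2 lies in a 3-cycle (2 5 6).
Powers repeat with period 3 on this cycle, and 10 mod 3 = 1, so α^10(2) = α^1(2).
Advancing 1 step from 2: 2 → 5.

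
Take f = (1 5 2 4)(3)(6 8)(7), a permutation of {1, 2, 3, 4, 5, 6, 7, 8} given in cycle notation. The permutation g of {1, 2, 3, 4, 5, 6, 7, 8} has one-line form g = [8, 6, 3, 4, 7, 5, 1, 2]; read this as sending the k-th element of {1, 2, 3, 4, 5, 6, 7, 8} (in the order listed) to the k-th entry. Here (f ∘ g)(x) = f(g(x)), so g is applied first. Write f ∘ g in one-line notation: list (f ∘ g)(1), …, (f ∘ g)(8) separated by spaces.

6 8 3 1 7 2 5 4

Chase each element through g then f: 1 → 8 → 6; 2 → 6 → 8; 3 → 3 → 3; 4 → 4 → 1; 5 → 7 → 7; 6 → 5 → 2; 7 → 1 → 5; 8 → 2 → 4.
Collecting the images, f ∘ g = [6 8 3 1 7 2 5 4].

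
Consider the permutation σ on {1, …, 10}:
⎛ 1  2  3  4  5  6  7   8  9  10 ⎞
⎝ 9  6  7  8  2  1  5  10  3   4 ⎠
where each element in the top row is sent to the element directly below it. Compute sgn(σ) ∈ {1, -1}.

1

In disjoint-cycle form the cycle lengths are 7, 3.
A cycle is odd iff its length is even; σ has 0 even-length cycles, so sgn(σ) = (−1)^0 and σ is even.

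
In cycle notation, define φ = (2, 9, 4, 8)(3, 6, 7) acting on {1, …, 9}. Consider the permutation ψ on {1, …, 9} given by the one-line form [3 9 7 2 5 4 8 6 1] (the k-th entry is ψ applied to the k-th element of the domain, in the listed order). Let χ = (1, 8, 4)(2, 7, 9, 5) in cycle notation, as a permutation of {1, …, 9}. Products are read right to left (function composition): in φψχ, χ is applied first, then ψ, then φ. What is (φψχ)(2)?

Chase 2: χ(2) = 7; ψ(7) = 8; φ(8) = 2. Hence (φψχ)(2) = 2.

2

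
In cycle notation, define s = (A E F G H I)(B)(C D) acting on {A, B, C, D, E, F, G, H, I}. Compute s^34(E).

I

E lies in the 6-cycle (A E F G H I).
On a 6-cycle, s^6 is the identity, so s^34 = s^4 there (34 ≡ 4 mod 6).
Stepping 4 places around the cycle: E → F → G → H → I.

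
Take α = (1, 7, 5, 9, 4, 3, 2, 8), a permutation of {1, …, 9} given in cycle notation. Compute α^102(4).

4 lies in the 8-cycle (1, 7, 5, 9, 4, 3, 2, 8).
Since the cycle has length 8, α^102 acts on it the same as α^6 (102 mod 8 = 6).
Stepping 6 places around the cycle: 4 → 3 → 2 → 8 → 1 → 7 → 5.

5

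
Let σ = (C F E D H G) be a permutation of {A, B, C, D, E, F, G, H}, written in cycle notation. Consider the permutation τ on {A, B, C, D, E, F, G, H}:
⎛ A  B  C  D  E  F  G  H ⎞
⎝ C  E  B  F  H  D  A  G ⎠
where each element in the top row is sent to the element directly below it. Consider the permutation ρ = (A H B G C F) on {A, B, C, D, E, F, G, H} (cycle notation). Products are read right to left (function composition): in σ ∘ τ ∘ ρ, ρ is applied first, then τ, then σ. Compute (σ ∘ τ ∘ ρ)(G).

(σ ∘ τ ∘ ρ)(G) = σ(τ(ρ(G))). ρ(G) = C, then τ(C) = B, then σ(B) = B, so the result is B.

B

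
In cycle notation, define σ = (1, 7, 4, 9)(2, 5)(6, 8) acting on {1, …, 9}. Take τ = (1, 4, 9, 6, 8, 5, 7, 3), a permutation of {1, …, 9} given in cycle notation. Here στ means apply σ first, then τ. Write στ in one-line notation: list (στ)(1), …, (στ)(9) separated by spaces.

3 7 1 6 2 5 9 8 4

(στ)(x) = τ(σ(x)). Computing each image: τ(σ(1)) = τ(7) = 3, τ(σ(2)) = τ(5) = 7, τ(σ(3)) = τ(3) = 1, τ(σ(4)) = τ(9) = 6, τ(σ(5)) = τ(2) = 2, τ(σ(6)) = τ(8) = 5, τ(σ(7)) = τ(4) = 9, τ(σ(8)) = τ(6) = 8, τ(σ(9)) = τ(1) = 4.
Hence στ = [3 7 1 6 2 5 9 8 4].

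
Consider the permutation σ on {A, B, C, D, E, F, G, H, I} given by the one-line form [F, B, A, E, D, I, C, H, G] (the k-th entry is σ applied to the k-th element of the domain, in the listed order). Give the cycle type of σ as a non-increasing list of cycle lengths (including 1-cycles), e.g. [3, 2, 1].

[5, 2, 1, 1]

The disjoint cycles are (A F I G C)(B)(D E)(H), with lengths 5, 2, 1, 1 in non-increasing order.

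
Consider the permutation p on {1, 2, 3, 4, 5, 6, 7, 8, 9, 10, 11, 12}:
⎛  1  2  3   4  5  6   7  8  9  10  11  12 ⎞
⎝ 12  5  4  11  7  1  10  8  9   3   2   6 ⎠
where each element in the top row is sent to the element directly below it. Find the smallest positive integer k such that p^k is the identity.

The disjoint-cycle form of p has cycle lengths 7, 3, 1, 1.
Since disjoint cycles commute, ord(p) = lcm(7, 3) = 21.

21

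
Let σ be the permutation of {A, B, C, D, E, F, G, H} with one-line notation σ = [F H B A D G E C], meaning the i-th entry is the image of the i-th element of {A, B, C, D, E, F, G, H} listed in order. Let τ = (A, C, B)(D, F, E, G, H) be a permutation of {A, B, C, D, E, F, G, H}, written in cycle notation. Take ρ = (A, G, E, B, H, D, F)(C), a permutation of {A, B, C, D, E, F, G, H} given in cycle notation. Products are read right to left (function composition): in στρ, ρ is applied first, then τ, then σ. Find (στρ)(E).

F

(στρ)(E) = σ(τ(ρ(E))). ρ(E) = B, then τ(B) = A, then σ(A) = F, so the result is F.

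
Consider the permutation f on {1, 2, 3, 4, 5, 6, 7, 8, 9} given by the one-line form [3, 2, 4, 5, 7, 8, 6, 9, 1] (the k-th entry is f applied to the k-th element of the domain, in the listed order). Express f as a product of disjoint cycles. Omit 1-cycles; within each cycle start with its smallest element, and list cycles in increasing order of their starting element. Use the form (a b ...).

Start at 1 and follow images: 1 → 3 → 4 → 5 → 7 → 6 → 8 → 9 → 1, giving the cycle (1 3 4 5 7 6 8 9).
Continuing from each remaining unvisited element yields (1 3 4 5 7 6 8 9).

(1 3 4 5 7 6 8 9)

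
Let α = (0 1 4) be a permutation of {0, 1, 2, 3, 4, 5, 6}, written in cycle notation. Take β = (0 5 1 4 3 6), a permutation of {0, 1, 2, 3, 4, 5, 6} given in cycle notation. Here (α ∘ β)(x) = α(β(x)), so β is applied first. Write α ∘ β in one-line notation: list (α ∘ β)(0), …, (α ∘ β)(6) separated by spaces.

5 0 2 6 3 4 1

For each element, apply β then α: 0 → 5 → 5; 1 → 4 → 0; 2 → 2 → 2; 3 → 6 → 6; 4 → 3 → 3; 5 → 1 → 4; 6 → 0 → 1.
So α ∘ β in one-line form is 5 0 2 6 3 4 1.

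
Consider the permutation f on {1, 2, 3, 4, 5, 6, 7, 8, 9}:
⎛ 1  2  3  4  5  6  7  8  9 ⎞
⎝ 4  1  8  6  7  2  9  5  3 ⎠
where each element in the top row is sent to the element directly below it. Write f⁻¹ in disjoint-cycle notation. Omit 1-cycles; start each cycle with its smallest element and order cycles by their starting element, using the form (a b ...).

(1 2 6 4)(3 9 7 5 8)

First write f in disjoint cycles: (1 4 6 2)(3 8 5 7 9).
The inverse reverses every cycle; in canonical form, f⁻¹ = (1 2 6 4)(3 9 7 5 8).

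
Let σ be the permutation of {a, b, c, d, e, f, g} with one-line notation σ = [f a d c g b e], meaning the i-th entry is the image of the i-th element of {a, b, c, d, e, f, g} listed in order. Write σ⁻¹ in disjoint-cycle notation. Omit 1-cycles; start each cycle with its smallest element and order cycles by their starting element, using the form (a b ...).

(a b f)(c d)(e g)

First write σ in disjoint cycles: (a f b)(c d)(e g).
Reversing each cycle (and rotating so the smallest element leads) gives σ⁻¹ = (a b f)(c d)(e g).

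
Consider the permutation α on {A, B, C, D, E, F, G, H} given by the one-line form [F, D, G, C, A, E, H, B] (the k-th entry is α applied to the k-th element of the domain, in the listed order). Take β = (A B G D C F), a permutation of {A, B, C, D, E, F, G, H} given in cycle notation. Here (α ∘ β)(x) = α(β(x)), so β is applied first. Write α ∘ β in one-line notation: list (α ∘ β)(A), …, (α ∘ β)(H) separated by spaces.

Chase each element through β then α: A → B → D; B → G → H; C → F → E; D → C → G; E → E → A; F → A → F; G → D → C; H → H → B.
Collecting the images, α ∘ β = [D H E G A F C B].

D H E G A F C B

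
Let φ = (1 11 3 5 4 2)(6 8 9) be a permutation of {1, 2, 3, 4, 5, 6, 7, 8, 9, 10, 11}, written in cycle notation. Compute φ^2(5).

5 lies in the 6-cycle (1 11 3 5 4 2).
Stepping 2 places around the cycle: 5 → 4 → 2.

2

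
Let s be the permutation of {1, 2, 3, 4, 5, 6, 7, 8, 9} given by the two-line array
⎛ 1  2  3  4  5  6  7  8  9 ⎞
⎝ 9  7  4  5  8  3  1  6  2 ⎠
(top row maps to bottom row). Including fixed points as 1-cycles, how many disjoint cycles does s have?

The cycle decomposition is (1 9 2 7)(3 4 5 8 6), which has 2 cycles (counting 1-cycles).

2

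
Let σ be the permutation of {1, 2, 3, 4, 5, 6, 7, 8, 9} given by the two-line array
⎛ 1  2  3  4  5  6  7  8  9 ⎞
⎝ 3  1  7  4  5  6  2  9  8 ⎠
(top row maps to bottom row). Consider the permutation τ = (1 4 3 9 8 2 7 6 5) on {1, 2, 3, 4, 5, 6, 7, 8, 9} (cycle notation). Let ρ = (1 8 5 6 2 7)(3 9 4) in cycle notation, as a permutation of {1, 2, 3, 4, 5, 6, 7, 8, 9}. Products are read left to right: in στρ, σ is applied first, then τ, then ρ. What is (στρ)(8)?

Apply the permutations in order: σ(8) = 9, then τ(9) = 8, then ρ(8) = 5. So (στρ)(8) = 5.

5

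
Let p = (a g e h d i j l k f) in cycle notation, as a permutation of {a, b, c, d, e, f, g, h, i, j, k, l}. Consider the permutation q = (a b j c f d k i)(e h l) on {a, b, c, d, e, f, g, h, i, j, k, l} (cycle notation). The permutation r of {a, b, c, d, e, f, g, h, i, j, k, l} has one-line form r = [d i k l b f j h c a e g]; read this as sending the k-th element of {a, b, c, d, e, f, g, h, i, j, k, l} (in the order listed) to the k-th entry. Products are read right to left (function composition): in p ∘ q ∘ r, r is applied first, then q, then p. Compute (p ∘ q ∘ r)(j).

(p ∘ q ∘ r)(j) = p(q(r(j))). r(j) = a, then q(a) = b, then p(b) = b, so the result is b.

b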